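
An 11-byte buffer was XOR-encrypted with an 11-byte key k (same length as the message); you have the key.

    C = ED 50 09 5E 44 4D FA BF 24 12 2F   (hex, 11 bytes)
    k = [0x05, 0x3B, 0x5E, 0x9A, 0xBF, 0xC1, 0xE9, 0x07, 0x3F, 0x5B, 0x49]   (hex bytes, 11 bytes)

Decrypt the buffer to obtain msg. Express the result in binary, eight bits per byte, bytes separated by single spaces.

237 xor   5 = 232
 80 xor  59 = 107
  9 xor  94 =  87
 94 xor 154 = 196
 68 xor 191 = 251
 77 xor 193 = 140
250 xor 233 =  19
191 xor   7 = 184
 36 xor  63 =  27
 18 xor  91 =  73
 47 xor  73 = 102

11101000 01101011 01010111 11000100 11111011 10001100 00010011 10111000 00011011 01001001 01100110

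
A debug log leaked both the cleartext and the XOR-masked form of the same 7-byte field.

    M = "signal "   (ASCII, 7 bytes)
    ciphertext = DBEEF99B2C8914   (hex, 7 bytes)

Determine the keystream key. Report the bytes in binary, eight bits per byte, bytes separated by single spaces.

10101000 10000111 10011110 11110101 01001101 11100101 00110100

Since ciphertext = M ⊕ key, XORing both sides with M gives key = M ⊕ ciphertext.
byte 0: 73 ^ db = a8
byte 1: 69 ^ ee = 87
byte 2: 67 ^ f9 = 9e
byte 3: 6e ^ 9b = f5
byte 4: 61 ^ 2c = 4d
byte 5: 6c ^ 89 = e5
byte 6: 20 ^ 14 = 34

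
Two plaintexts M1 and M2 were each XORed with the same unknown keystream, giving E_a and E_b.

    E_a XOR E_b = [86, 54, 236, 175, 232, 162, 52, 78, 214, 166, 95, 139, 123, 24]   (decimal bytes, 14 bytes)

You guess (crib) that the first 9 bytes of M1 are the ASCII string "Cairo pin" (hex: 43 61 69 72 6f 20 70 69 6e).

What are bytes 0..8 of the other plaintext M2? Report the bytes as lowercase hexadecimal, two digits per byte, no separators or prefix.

Since E_a ⊕ E_b = M1 ⊕ M2, XORing with the guessed M1 bytes yields the corresponding M2 bytes: M2 = (E_a ⊕ E_b) ⊕ M1.
56 ⊕ 43 = 15
36 ⊕ 61 = 57
ec ⊕ 69 = 85
af ⊕ 72 = dd
e8 ⊕ 6f = 87
a2 ⊕ 20 = 82
34 ⊕ 70 = 44
4e ⊕ 69 = 27
d6 ⊕ 6e = b8

155785dd87824427b8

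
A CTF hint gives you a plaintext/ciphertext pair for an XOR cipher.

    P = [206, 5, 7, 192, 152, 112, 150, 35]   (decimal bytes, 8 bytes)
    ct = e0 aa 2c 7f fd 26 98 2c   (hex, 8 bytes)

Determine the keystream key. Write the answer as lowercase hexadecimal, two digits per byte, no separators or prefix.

2eaf2bbf65560e0f

Since ct = P ⊕ key, XORing both sides with P gives key = P ⊕ ct.
ce ^ e0 = 2e
05 ^ aa = af
07 ^ 2c = 2b
c0 ^ 7f = bf
98 ^ fd = 65
70 ^ 26 = 56
96 ^ 98 = 0e
23 ^ 2c = 0f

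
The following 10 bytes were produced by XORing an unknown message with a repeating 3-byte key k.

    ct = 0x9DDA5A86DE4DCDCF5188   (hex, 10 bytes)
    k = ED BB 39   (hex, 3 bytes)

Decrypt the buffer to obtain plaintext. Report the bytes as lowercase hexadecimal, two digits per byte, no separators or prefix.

The 3-byte key repeats, so the effective keystream is ed bb 39 ed bb 39 ed bb 39 ed.
byte 0: 10011101 xor 11101101 = 01110000
byte 1: 11011010 xor 10111011 = 01100001
byte 2: 01011010 xor 00111001 = 01100011
byte 3: 10000110 xor 11101101 = 01101011
byte 4: 11011110 xor 10111011 = 01100101
byte 5: 01001101 xor 00111001 = 01110100
byte 6: 11001101 xor 11101101 = 00100000
byte 7: 11001111 xor 10111011 = 01110100
byte 8: 01010001 xor 00111001 = 01101000
byte 9: 10001000 xor 11101101 = 01100101

7061636b657420746865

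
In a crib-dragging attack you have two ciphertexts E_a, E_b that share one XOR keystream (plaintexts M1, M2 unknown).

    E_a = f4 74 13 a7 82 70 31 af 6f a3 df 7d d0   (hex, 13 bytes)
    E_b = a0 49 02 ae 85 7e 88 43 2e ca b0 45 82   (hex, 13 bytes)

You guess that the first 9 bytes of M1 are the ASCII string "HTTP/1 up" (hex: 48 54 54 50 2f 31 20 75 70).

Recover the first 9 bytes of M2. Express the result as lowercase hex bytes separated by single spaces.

1c 69 45 59 28 3f 99 99 31

First, E_a ⊕ E_b = (M1 ⊕ K) ⊕ (M2 ⊕ K) = M1 ⊕ M2, so the key drops out. Then M2 = (M1 ⊕ M2) ⊕ M1 over the first 9 bytes.
byte 0: (f4 XOR a0) XOR 48 = 54 XOR 48 = 1c
byte 1: (74 XOR 49) XOR 54 = 3d XOR 54 = 69
byte 2: (13 XOR 02) XOR 54 = 11 XOR 54 = 45
byte 3: (a7 XOR ae) XOR 50 = 09 XOR 50 = 59
byte 4: (82 XOR 85) XOR 2f = 07 XOR 2f = 28
byte 5: (70 XOR 7e) XOR 31 = 0e XOR 31 = 3f
byte 6: (31 XOR 88) XOR 20 = b9 XOR 20 = 99
byte 7: (af XOR 43) XOR 75 = ec XOR 75 = 99
byte 8: (6f XOR 2e) XOR 70 = 41 XOR 70 = 31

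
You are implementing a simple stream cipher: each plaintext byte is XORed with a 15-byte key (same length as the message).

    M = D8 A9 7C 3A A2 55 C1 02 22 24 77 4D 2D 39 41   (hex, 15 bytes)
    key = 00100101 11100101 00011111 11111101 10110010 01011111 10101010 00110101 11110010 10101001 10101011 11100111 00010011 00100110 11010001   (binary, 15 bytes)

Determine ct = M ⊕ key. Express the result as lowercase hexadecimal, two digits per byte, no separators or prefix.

XOR is its own inverse, so applying the key byte-wise gives the result directly.
byte 0: d8 ^ 25 = fd
byte 1: a9 ^ e5 = 4c
byte 2: 7c ^ 1f = 63
byte 3: 3a ^ fd = c7
byte 4: a2 ^ b2 = 10
byte 5: 55 ^ 5f = 0a
byte 6: c1 ^ aa = 6b
byte 7: 02 ^ 35 = 37
byte 8: 22 ^ f2 = d0
byte 9: 24 ^ a9 = 8d
byte 10: 77 ^ ab = dc
byte 11: 4d ^ e7 = aa
byte 12: 2d ^ 13 = 3e
byte 13: 39 ^ 26 = 1f
byte 14: 41 ^ d1 = 90

fd4c63c7100a6b37d08ddcaa3e1f90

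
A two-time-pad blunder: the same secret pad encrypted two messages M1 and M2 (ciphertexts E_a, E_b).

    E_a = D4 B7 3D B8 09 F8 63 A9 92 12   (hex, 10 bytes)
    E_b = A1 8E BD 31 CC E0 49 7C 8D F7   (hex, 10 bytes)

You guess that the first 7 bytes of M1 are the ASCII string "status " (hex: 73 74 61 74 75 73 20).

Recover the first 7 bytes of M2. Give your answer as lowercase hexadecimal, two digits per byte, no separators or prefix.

064de1fdb06b0a

First, E_a ⊕ E_b = (M1 ⊕ K) ⊕ (M2 ⊕ K) = M1 ⊕ M2, so the key drops out. Then M2 = (M1 ⊕ M2) ⊕ M1 over the first 7 bytes.
byte 0: (d4 ⊕ a1) ⊕ 73 = 75 ⊕ 73 = 06
byte 1: (b7 ⊕ 8e) ⊕ 74 = 39 ⊕ 74 = 4d
byte 2: (3d ⊕ bd) ⊕ 61 = 80 ⊕ 61 = e1
byte 3: (b8 ⊕ 31) ⊕ 74 = 89 ⊕ 74 = fd
byte 4: (09 ⊕ cc) ⊕ 75 = c5 ⊕ 75 = b0
byte 5: (f8 ⊕ e0) ⊕ 73 = 18 ⊕ 73 = 6b
byte 6: (63 ⊕ 49) ⊕ 20 = 2a ⊕ 20 = 0a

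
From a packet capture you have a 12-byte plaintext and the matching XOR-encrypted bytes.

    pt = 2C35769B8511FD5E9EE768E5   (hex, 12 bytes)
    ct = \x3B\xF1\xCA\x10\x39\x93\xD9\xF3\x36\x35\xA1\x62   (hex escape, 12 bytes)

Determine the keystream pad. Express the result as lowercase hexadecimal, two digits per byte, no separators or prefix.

17c4bc8bbc8224ada8d2c987

Since ct = pt ⊕ pad, XORing both sides with pt gives pad = pt ⊕ ct.
byte 0: 00101100 XOR 00111011 = 00010111
byte 1: 00110101 XOR 11110001 = 11000100
byte 2: 01110110 XOR 11001010 = 10111100
byte 3: 10011011 XOR 00010000 = 10001011
byte 4: 10000101 XOR 00111001 = 10111100
byte 5: 00010001 XOR 10010011 = 10000010
byte 6: 11111101 XOR 11011001 = 00100100
byte 7: 01011110 XOR 11110011 = 10101101
byte 8: 10011110 XOR 00110110 = 10101000
byte 9: 11100111 XOR 00110101 = 11010010
byte 10: 01101000 XOR 10100001 = 11001001
byte 11: 11100101 XOR 01100010 = 10000111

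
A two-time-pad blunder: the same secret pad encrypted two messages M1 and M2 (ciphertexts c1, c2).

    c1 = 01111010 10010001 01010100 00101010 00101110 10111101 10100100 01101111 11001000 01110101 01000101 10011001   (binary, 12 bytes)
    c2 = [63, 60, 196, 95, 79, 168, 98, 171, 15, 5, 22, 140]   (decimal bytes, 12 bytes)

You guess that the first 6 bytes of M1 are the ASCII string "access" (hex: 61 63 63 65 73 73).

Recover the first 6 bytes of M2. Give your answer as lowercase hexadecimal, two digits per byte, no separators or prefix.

First, c1 ⊕ c2 = (M1 ⊕ K) ⊕ (M2 ⊕ K) = M1 ⊕ M2, so the key drops out. Then M2 = (M1 ⊕ M2) ⊕ M1 over the first 6 bytes.
byte 0: (7a XOR 3f) XOR 61 = 45 XOR 61 = 24
byte 1: (91 XOR 3c) XOR 63 = ad XOR 63 = ce
byte 2: (54 XOR c4) XOR 63 = 90 XOR 63 = f3
byte 3: (2a XOR 5f) XOR 65 = 75 XOR 65 = 10
byte 4: (2e XOR 4f) XOR 73 = 61 XOR 73 = 12
byte 5: (bd XOR a8) XOR 73 = 15 XOR 73 = 66

24cef3101266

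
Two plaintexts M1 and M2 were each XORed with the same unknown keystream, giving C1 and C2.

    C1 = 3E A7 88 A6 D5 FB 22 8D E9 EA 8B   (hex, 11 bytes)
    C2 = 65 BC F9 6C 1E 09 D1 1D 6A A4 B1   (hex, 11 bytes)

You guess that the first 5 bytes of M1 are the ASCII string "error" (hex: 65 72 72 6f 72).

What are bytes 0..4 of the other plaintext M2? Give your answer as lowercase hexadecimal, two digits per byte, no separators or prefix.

First, C1 ⊕ C2 = (M1 ⊕ K) ⊕ (M2 ⊕ K) = M1 ⊕ M2, so the key drops out. Then M2 = (M1 ⊕ M2) ⊕ M1 over the first 5 bytes.
byte 0: (3e xor 65) xor 65 = 5b xor 65 = 3e
byte 1: (a7 xor bc) xor 72 = 1b xor 72 = 69
byte 2: (88 xor f9) xor 72 = 71 xor 72 = 03
byte 3: (a6 xor 6c) xor 6f = ca xor 6f = a5
byte 4: (d5 xor 1e) xor 72 = cb xor 72 = b9

3e6903a5b9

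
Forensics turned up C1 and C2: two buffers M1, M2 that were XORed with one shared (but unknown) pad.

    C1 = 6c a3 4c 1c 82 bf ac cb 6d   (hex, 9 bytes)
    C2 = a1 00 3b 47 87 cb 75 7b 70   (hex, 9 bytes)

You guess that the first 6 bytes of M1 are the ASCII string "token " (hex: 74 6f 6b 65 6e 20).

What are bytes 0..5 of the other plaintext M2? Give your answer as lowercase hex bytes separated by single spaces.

First, C1 ⊕ C2 = (M1 ⊕ K) ⊕ (M2 ⊕ K) = M1 ⊕ M2, so the key drops out. Then M2 = (M1 ⊕ M2) ⊕ M1 over the first 6 bytes.
byte 0: (6c ⊕ a1) ⊕ 74 = cd ⊕ 74 = b9
byte 1: (a3 ⊕ 00) ⊕ 6f = a3 ⊕ 6f = cc
byte 2: (4c ⊕ 3b) ⊕ 6b = 77 ⊕ 6b = 1c
byte 3: (1c ⊕ 47) ⊕ 65 = 5b ⊕ 65 = 3e
byte 4: (82 ⊕ 87) ⊕ 6e = 05 ⊕ 6e = 6b
byte 5: (bf ⊕ cb) ⊕ 20 = 74 ⊕ 20 = 54

b9 cc 1c 3e 6b 54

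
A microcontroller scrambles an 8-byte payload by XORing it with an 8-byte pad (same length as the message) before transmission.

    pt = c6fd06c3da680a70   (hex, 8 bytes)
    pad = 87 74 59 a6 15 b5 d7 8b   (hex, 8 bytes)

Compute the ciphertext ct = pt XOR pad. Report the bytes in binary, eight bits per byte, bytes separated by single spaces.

byte 0: 198 XOR 135 =  65
byte 1: 253 XOR 116 = 137
byte 2:   6 XOR  89 =  95
byte 3: 195 XOR 166 = 101
byte 4: 218 XOR  21 = 207
byte 5: 104 XOR 181 = 221
byte 6:  10 XOR 215 = 221
byte 7: 112 XOR 139 = 251

01000001 10001001 01011111 01100101 11001111 11011101 11011101 11111011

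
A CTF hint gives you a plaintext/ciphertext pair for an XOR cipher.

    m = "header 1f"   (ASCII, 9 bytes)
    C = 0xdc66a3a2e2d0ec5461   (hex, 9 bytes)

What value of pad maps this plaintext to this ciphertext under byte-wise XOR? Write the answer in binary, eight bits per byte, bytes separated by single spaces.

Since C = m ⊕ pad, XORing both sides with m gives pad = m ⊕ C.
01101000 xor 11011100 = 10110100
01100101 xor 01100110 = 00000011
01100001 xor 10100011 = 11000010
01100100 xor 10100010 = 11000110
01100101 xor 11100010 = 10000111
01110010 xor 11010000 = 10100010
00100000 xor 11101100 = 11001100
00110001 xor 01010100 = 01100101
01100110 xor 01100001 = 00000111

10110100 00000011 11000010 11000110 10000111 10100010 11001100 01100101 00000111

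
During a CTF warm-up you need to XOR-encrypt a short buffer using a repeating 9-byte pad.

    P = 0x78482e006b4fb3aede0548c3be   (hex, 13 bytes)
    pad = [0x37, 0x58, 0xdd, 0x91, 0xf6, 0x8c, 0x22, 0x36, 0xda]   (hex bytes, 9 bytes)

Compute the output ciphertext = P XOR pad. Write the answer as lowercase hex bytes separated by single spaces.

4f 10 f3 91 9d c3 91 98 04 32 10 1e 2f

The 9-byte key repeats, so the effective keystream is 37 58 dd 91 f6 8c 22 36 da 37 58 dd 91.
byte 0: 01111000 XOR 00110111 = 01001111
byte 1: 01001000 XOR 01011000 = 00010000
byte 2: 00101110 XOR 11011101 = 11110011
byte 3: 00000000 XOR 10010001 = 10010001
byte 4: 01101011 XOR 11110110 = 10011101
byte 5: 01001111 XOR 10001100 = 11000011
byte 6: 10110011 XOR 00100010 = 10010001
byte 7: 10101110 XOR 00110110 = 10011000
byte 8: 11011110 XOR 11011010 = 00000100
byte 9: 00000101 XOR 00110111 = 00110010
byte 10: 01001000 XOR 01011000 = 00010000
byte 11: 11000011 XOR 11011101 = 00011110
byte 12: 10111110 XOR 10010001 = 00101111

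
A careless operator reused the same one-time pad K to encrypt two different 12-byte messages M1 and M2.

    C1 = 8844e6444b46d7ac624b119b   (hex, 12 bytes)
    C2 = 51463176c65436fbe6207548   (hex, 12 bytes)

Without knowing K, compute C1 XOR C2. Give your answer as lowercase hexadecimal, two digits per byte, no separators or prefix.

d902d7328d12e157846b64d3

C1 ⊕ C2 = (M1 ⊕ K) ⊕ (M2 ⊕ K) = M1 ⊕ M2 — the shared key cancels under XOR.
88 xor 51 = d9
44 xor 46 = 02
e6 xor 31 = d7
44 xor 76 = 32
4b xor c6 = 8d
46 xor 54 = 12
d7 xor 36 = e1
ac xor fb = 57
62 xor e6 = 84
4b xor 20 = 6b
11 xor 75 = 64
9b xor 48 = d3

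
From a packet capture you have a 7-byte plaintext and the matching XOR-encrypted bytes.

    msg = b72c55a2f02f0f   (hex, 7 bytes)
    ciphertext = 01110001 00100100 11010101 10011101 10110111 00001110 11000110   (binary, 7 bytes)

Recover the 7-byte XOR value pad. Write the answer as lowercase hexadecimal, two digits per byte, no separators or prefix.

c608803f4721c9

Since ciphertext = msg ⊕ pad, XORing both sides with msg gives pad = msg ⊕ ciphertext.
b7 xor 71 = c6
2c xor 24 = 08
55 xor d5 = 80
a2 xor 9d = 3f
f0 xor b7 = 47
2f xor 0e = 21
0f xor c6 = c9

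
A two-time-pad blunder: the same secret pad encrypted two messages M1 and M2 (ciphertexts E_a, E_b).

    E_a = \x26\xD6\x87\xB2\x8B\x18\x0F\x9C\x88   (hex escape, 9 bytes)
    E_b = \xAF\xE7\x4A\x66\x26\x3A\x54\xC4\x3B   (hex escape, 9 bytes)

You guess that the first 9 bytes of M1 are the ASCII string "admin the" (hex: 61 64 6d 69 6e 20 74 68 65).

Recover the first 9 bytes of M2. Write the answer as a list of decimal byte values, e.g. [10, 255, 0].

[232, 85, 160, 189, 195, 2, 47, 48, 214]

First, E_a ⊕ E_b = (M1 ⊕ K) ⊕ (M2 ⊕ K) = M1 ⊕ M2, so the key drops out. Then M2 = (M1 ⊕ M2) ⊕ M1 over the first 9 bytes.
byte 0: (26 XOR af) XOR 61 = 89 XOR 61 = e8
byte 1: (d6 XOR e7) XOR 64 = 31 XOR 64 = 55
byte 2: (87 XOR 4a) XOR 6d = cd XOR 6d = a0
byte 3: (b2 XOR 66) XOR 69 = d4 XOR 69 = bd
byte 4: (8b XOR 26) XOR 6e = ad XOR 6e = c3
byte 5: (18 XOR 3a) XOR 20 = 22 XOR 20 = 02
byte 6: (0f XOR 54) XOR 74 = 5b XOR 74 = 2f
byte 7: (9c XOR c4) XOR 68 = 58 XOR 68 = 30
byte 8: (88 XOR 3b) XOR 65 = b3 XOR 65 = d6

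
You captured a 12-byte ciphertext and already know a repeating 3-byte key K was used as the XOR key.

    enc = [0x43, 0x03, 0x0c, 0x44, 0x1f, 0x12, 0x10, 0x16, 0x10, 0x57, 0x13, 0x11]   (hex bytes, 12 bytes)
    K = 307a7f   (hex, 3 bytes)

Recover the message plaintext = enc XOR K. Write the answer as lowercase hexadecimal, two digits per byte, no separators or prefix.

The 3-byte key repeats, so the effective keystream is 30 7a 7f 30 7a 7f 30 7a 7f 30 7a 7f.
byte 0: 01000011 ⊕ 00110000 = 01110011
byte 1: 00000011 ⊕ 01111010 = 01111001
byte 2: 00001100 ⊕ 01111111 = 01110011
byte 3: 01000100 ⊕ 00110000 = 01110100
byte 4: 00011111 ⊕ 01111010 = 01100101
byte 5: 00010010 ⊕ 01111111 = 01101101
byte 6: 00010000 ⊕ 00110000 = 00100000
byte 7: 00010110 ⊕ 01111010 = 01101100
byte 8: 00010000 ⊕ 01111111 = 01101111
byte 9: 01010111 ⊕ 00110000 = 01100111
byte 10: 00010011 ⊕ 01111010 = 01101001
byte 11: 00010001 ⊕ 01111111 = 01101110

73797374656d206c6f67696e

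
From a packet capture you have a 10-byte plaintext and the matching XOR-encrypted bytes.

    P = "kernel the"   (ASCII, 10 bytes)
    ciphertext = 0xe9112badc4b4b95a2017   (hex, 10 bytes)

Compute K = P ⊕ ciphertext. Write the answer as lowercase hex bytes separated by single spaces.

Since ciphertext = P ⊕ K, XORing both sides with P gives K = P ⊕ ciphertext.
6b ⊕ e9 = 82
65 ⊕ 11 = 74
72 ⊕ 2b = 59
6e ⊕ ad = c3
65 ⊕ c4 = a1
6c ⊕ b4 = d8
20 ⊕ b9 = 99
74 ⊕ 5a = 2e
68 ⊕ 20 = 48
65 ⊕ 17 = 72

82 74 59 c3 a1 d8 99 2e 48 72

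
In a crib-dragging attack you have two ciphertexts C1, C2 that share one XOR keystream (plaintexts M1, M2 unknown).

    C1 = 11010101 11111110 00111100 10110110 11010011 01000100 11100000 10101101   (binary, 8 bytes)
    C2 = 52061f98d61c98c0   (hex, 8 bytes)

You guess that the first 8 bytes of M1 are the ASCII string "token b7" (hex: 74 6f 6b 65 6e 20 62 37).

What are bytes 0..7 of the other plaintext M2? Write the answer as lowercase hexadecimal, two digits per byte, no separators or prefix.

f397484b6b781a5a

First, C1 ⊕ C2 = (M1 ⊕ K) ⊕ (M2 ⊕ K) = M1 ⊕ M2, so the key drops out. Then M2 = (M1 ⊕ M2) ⊕ M1 over the first 8 bytes.
byte 0: (d5 xor 52) xor 74 = 87 xor 74 = f3
byte 1: (fe xor 06) xor 6f = f8 xor 6f = 97
byte 2: (3c xor 1f) xor 6b = 23 xor 6b = 48
byte 3: (b6 xor 98) xor 65 = 2e xor 65 = 4b
byte 4: (d3 xor d6) xor 6e = 05 xor 6e = 6b
byte 5: (44 xor 1c) xor 20 = 58 xor 20 = 78
byte 6: (e0 xor 98) xor 62 = 78 xor 62 = 1a
byte 7: (ad xor c0) xor 37 = 6d xor 37 = 5a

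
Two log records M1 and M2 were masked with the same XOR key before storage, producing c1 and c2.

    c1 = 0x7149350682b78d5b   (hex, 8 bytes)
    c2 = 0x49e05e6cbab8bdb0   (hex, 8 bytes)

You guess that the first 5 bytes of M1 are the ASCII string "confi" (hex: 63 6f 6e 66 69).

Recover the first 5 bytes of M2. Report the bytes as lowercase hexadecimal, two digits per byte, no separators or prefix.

First, c1 ⊕ c2 = (M1 ⊕ K) ⊕ (M2 ⊕ K) = M1 ⊕ M2, so the key drops out. Then M2 = (M1 ⊕ M2) ⊕ M1 over the first 5 bytes.
byte 0: (71 ⊕ 49) ⊕ 63 = 38 ⊕ 63 = 5b
byte 1: (49 ⊕ e0) ⊕ 6f = a9 ⊕ 6f = c6
byte 2: (35 ⊕ 5e) ⊕ 6e = 6b ⊕ 6e = 05
byte 3: (06 ⊕ 6c) ⊕ 66 = 6a ⊕ 66 = 0c
byte 4: (82 ⊕ ba) ⊕ 69 = 38 ⊕ 69 = 51

5bc6050c51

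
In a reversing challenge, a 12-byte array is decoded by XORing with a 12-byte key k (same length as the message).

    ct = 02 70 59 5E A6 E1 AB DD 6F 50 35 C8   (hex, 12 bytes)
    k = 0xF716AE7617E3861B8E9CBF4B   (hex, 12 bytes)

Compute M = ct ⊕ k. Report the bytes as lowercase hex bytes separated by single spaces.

f5 66 f7 28 b1 02 2d c6 e1 cc 8a 83

byte 0: 00000010 ⊕ 11110111 = 11110101
byte 1: 01110000 ⊕ 00010110 = 01100110
byte 2: 01011001 ⊕ 10101110 = 11110111
byte 3: 01011110 ⊕ 01110110 = 00101000
byte 4: 10100110 ⊕ 00010111 = 10110001
byte 5: 11100001 ⊕ 11100011 = 00000010
byte 6: 10101011 ⊕ 10000110 = 00101101
byte 7: 11011101 ⊕ 00011011 = 11000110
byte 8: 01101111 ⊕ 10001110 = 11100001
byte 9: 01010000 ⊕ 10011100 = 11001100
byte 10: 00110101 ⊕ 10111111 = 10001010
byte 11: 11001000 ⊕ 01001011 = 10000011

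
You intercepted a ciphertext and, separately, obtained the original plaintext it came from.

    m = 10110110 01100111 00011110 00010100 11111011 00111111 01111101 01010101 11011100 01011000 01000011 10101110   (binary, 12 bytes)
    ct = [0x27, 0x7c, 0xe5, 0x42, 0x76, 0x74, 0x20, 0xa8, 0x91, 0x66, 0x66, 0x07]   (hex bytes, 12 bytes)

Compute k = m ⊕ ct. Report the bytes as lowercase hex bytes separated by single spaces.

Since ct = m ⊕ k, XORing both sides with m gives k = m ⊕ ct.
b6 ^ 27 = 91
67 ^ 7c = 1b
1e ^ e5 = fb
14 ^ 42 = 56
fb ^ 76 = 8d
3f ^ 74 = 4b
7d ^ 20 = 5d
55 ^ a8 = fd
dc ^ 91 = 4d
58 ^ 66 = 3e
43 ^ 66 = 25
ae ^ 07 = a9

91 1b fb 56 8d 4b 5d fd 4d 3e 25 a9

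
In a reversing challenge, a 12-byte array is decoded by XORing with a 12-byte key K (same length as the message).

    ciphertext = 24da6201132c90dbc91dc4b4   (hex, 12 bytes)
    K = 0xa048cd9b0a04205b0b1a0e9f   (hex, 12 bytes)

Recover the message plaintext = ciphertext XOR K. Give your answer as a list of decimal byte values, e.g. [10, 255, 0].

[132, 146, 175, 154, 25, 40, 176, 128, 194, 7, 202, 43]

 36 XOR 160 = 132
218 XOR  72 = 146
 98 XOR 205 = 175
  1 XOR 155 = 154
 19 XOR  10 =  25
 44 XOR   4 =  40
144 XOR  32 = 176
219 XOR  91 = 128
201 XOR  11 = 194
 29 XOR  26 =   7
196 XOR  14 = 202
180 XOR 159 =  43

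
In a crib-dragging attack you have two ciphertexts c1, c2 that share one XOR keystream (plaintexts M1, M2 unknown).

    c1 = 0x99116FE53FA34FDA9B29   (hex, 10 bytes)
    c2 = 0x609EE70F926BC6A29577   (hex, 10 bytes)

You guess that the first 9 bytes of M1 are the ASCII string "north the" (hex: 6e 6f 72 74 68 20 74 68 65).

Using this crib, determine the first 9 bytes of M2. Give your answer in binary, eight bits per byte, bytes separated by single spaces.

First, c1 ⊕ c2 = (M1 ⊕ K) ⊕ (M2 ⊕ K) = M1 ⊕ M2, so the key drops out. Then M2 = (M1 ⊕ M2) ⊕ M1 over the first 9 bytes.
byte 0: (99 ⊕ 60) ⊕ 6e = f9 ⊕ 6e = 97
byte 1: (11 ⊕ 9e) ⊕ 6f = 8f ⊕ 6f = e0
byte 2: (6f ⊕ e7) ⊕ 72 = 88 ⊕ 72 = fa
byte 3: (e5 ⊕ 0f) ⊕ 74 = ea ⊕ 74 = 9e
byte 4: (3f ⊕ 92) ⊕ 68 = ad ⊕ 68 = c5
byte 5: (a3 ⊕ 6b) ⊕ 20 = c8 ⊕ 20 = e8
byte 6: (4f ⊕ c6) ⊕ 74 = 89 ⊕ 74 = fd
byte 7: (da ⊕ a2) ⊕ 68 = 78 ⊕ 68 = 10
byte 8: (9b ⊕ 95) ⊕ 65 = 0e ⊕ 65 = 6b

10010111 11100000 11111010 10011110 11000101 11101000 11111101 00010000 01101011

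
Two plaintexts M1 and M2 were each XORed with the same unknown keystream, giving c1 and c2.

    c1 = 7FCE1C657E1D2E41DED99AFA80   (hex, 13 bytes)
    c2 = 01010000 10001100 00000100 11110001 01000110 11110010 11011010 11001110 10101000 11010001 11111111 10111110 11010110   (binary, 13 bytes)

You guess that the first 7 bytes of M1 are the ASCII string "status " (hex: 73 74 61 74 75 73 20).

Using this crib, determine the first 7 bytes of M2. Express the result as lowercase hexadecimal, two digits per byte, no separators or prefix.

5c3679e04d9cd4

First, c1 ⊕ c2 = (M1 ⊕ K) ⊕ (M2 ⊕ K) = M1 ⊕ M2, so the key drops out. Then M2 = (M1 ⊕ M2) ⊕ M1 over the first 7 bytes.
byte 0: (7f ⊕ 50) ⊕ 73 = 2f ⊕ 73 = 5c
byte 1: (ce ⊕ 8c) ⊕ 74 = 42 ⊕ 74 = 36
byte 2: (1c ⊕ 04) ⊕ 61 = 18 ⊕ 61 = 79
byte 3: (65 ⊕ f1) ⊕ 74 = 94 ⊕ 74 = e0
byte 4: (7e ⊕ 46) ⊕ 75 = 38 ⊕ 75 = 4d
byte 5: (1d ⊕ f2) ⊕ 73 = ef ⊕ 73 = 9c
byte 6: (2e ⊕ da) ⊕ 20 = f4 ⊕ 20 = d4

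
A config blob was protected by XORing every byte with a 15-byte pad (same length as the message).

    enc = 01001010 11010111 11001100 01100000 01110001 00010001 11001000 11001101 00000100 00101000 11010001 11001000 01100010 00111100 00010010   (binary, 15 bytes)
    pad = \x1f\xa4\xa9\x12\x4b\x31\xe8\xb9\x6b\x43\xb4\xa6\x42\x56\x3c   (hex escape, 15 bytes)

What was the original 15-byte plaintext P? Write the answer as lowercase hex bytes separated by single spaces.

byte 0: 01001010 xor 00011111 = 01010101
byte 1: 11010111 xor 10100100 = 01110011
byte 2: 11001100 xor 10101001 = 01100101
byte 3: 01100000 xor 00010010 = 01110010
byte 4: 01110001 xor 01001011 = 00111010
byte 5: 00010001 xor 00110001 = 00100000
byte 6: 11001000 xor 11101000 = 00100000
byte 7: 11001101 xor 10111001 = 01110100
byte 8: 00000100 xor 01101011 = 01101111
byte 9: 00101000 xor 01000011 = 01101011
byte 10: 11010001 xor 10110100 = 01100101
byte 11: 11001000 xor 10100110 = 01101110
byte 12: 01100010 xor 01000010 = 00100000
byte 13: 00111100 xor 01010110 = 01101010
byte 14: 00010010 xor 00111100 = 00101110

55 73 65 72 3a 20 20 74 6f 6b 65 6e 20 6a 2e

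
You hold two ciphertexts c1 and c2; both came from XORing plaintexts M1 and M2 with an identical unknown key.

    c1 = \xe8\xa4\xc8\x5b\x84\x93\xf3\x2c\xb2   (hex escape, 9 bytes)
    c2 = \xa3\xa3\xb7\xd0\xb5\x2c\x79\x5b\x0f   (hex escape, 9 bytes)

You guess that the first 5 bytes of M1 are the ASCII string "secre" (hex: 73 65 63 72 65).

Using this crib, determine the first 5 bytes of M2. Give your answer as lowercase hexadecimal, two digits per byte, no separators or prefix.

First, c1 ⊕ c2 = (M1 ⊕ K) ⊕ (M2 ⊕ K) = M1 ⊕ M2, so the key drops out. Then M2 = (M1 ⊕ M2) ⊕ M1 over the first 5 bytes.
byte 0: (e8 XOR a3) XOR 73 = 4b XOR 73 = 38
byte 1: (a4 XOR a3) XOR 65 = 07 XOR 65 = 62
byte 2: (c8 XOR b7) XOR 63 = 7f XOR 63 = 1c
byte 3: (5b XOR d0) XOR 72 = 8b XOR 72 = f9
byte 4: (84 XOR b5) XOR 65 = 31 XOR 65 = 54

38621cf954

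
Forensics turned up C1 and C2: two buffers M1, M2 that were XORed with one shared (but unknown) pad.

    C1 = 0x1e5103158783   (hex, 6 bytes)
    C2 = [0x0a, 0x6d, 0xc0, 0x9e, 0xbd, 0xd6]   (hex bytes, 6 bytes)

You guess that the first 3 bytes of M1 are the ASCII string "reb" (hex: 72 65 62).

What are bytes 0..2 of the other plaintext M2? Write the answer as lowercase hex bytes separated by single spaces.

First, C1 ⊕ C2 = (M1 ⊕ K) ⊕ (M2 ⊕ K) = M1 ⊕ M2, so the key drops out. Then M2 = (M1 ⊕ M2) ⊕ M1 over the first 3 bytes.
byte 0: (1e ^ 0a) ^ 72 = 14 ^ 72 = 66
byte 1: (51 ^ 6d) ^ 65 = 3c ^ 65 = 59
byte 2: (03 ^ c0) ^ 62 = c3 ^ 62 = a1

66 59 a1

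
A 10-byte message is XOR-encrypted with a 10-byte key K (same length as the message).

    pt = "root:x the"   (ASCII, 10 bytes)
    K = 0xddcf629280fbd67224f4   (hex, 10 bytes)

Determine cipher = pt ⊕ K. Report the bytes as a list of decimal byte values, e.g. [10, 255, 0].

[175, 160, 13, 230, 186, 131, 246, 6, 76, 145]

01110010 XOR 11011101 = 10101111
01101111 XOR 11001111 = 10100000
01101111 XOR 01100010 = 00001101
01110100 XOR 10010010 = 11100110
00111010 XOR 10000000 = 10111010
01111000 XOR 11111011 = 10000011
00100000 XOR 11010110 = 11110110
01110100 XOR 01110010 = 00000110
01101000 XOR 00100100 = 01001100
01100101 XOR 11110100 = 10010001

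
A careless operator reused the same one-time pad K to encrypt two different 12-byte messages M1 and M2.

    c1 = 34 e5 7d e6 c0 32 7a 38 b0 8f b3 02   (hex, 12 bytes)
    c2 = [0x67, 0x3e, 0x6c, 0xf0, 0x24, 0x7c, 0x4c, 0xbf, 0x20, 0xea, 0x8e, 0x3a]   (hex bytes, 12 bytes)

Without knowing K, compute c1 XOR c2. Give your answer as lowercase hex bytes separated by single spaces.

53 db 11 16 e4 4e 36 87 90 65 3d 38

c1 ⊕ c2 = (M1 ⊕ K) ⊕ (M2 ⊕ K) = M1 ⊕ M2 — the shared key cancels under XOR.
byte 0: 34 XOR 67 = 53
byte 1: e5 XOR 3e = db
byte 2: 7d XOR 6c = 11
byte 3: e6 XOR f0 = 16
byte 4: c0 XOR 24 = e4
byte 5: 32 XOR 7c = 4e
byte 6: 7a XOR 4c = 36
byte 7: 38 XOR bf = 87
byte 8: b0 XOR 20 = 90
byte 9: 8f XOR ea = 65
byte 10: b3 XOR 8e = 3d
byte 11: 02 XOR 3a = 38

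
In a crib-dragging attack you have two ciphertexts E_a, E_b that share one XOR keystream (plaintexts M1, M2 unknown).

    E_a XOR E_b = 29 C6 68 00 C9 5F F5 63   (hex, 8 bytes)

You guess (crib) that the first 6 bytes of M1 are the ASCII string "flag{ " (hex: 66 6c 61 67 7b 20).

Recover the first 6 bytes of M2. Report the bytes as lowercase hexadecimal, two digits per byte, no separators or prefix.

Since E_a ⊕ E_b = M1 ⊕ M2, XORing with the guessed M1 bytes yields the corresponding M2 bytes: M2 = (E_a ⊕ E_b) ⊕ M1.
29 ⊕ 66 = 4f
c6 ⊕ 6c = aa
68 ⊕ 61 = 09
00 ⊕ 67 = 67
c9 ⊕ 7b = b2
5f ⊕ 20 = 7f

4faa0967b27f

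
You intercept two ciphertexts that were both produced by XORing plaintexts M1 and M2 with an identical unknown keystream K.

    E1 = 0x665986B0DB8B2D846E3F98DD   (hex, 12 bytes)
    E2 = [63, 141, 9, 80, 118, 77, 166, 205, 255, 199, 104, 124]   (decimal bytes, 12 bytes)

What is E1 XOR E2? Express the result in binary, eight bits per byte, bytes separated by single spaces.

01011001 11010100 10001111 11100000 10101101 11000110 10001011 01001001 10010001 11111000 11110000 10100001

E1 ⊕ E2 = (M1 ⊕ K) ⊕ (M2 ⊕ K) = M1 ⊕ M2 — the shared key cancels under XOR.
byte 0: 66 xor 3f = 59
byte 1: 59 xor 8d = d4
byte 2: 86 xor 09 = 8f
byte 3: b0 xor 50 = e0
byte 4: db xor 76 = ad
byte 5: 8b xor 4d = c6
byte 6: 2d xor a6 = 8b
byte 7: 84 xor cd = 49
byte 8: 6e xor ff = 91
byte 9: 3f xor c7 = f8
byte 10: 98 xor 68 = f0
byte 11: dd xor 7c = a1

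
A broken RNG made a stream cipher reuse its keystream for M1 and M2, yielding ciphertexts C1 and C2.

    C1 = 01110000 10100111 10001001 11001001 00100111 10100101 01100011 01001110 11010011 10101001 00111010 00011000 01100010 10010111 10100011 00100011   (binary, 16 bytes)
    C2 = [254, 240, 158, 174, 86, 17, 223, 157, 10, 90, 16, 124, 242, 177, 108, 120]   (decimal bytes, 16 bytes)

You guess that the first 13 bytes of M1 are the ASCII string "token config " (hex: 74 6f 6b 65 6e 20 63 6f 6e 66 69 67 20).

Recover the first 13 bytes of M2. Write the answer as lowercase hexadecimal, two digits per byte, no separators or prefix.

First, C1 ⊕ C2 = (M1 ⊕ K) ⊕ (M2 ⊕ K) = M1 ⊕ M2, so the key drops out. Then M2 = (M1 ⊕ M2) ⊕ M1 over the first 13 bytes.
byte 0: (70 ⊕ fe) ⊕ 74 = 8e ⊕ 74 = fa
byte 1: (a7 ⊕ f0) ⊕ 6f = 57 ⊕ 6f = 38
byte 2: (89 ⊕ 9e) ⊕ 6b = 17 ⊕ 6b = 7c
byte 3: (c9 ⊕ ae) ⊕ 65 = 67 ⊕ 65 = 02
byte 4: (27 ⊕ 56) ⊕ 6e = 71 ⊕ 6e = 1f
byte 5: (a5 ⊕ 11) ⊕ 20 = b4 ⊕ 20 = 94
byte 6: (63 ⊕ df) ⊕ 63 = bc ⊕ 63 = df
byte 7: (4e ⊕ 9d) ⊕ 6f = d3 ⊕ 6f = bc
byte 8: (d3 ⊕ 0a) ⊕ 6e = d9 ⊕ 6e = b7
byte 9: (a9 ⊕ 5a) ⊕ 66 = f3 ⊕ 66 = 95
byte 10: (3a ⊕ 10) ⊕ 69 = 2a ⊕ 69 = 43
byte 11: (18 ⊕ 7c) ⊕ 67 = 64 ⊕ 67 = 03
byte 12: (62 ⊕ f2) ⊕ 20 = 90 ⊕ 20 = b0

fa387c021f94dfbcb7954303b0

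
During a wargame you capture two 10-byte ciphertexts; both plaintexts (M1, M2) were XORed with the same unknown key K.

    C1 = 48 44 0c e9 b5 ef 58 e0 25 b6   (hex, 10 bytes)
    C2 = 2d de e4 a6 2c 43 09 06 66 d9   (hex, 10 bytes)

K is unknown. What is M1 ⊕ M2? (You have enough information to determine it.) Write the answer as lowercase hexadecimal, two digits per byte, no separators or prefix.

C1 ⊕ C2 = (M1 ⊕ K) ⊕ (M2 ⊕ K) = M1 ⊕ M2 — the shared key cancels under XOR.
48 ⊕ 2d = 65
44 ⊕ de = 9a
0c ⊕ e4 = e8
e9 ⊕ a6 = 4f
b5 ⊕ 2c = 99
ef ⊕ 43 = ac
58 ⊕ 09 = 51
e0 ⊕ 06 = e6
25 ⊕ 66 = 43
b6 ⊕ d9 = 6f

659ae84f99ac51e6436f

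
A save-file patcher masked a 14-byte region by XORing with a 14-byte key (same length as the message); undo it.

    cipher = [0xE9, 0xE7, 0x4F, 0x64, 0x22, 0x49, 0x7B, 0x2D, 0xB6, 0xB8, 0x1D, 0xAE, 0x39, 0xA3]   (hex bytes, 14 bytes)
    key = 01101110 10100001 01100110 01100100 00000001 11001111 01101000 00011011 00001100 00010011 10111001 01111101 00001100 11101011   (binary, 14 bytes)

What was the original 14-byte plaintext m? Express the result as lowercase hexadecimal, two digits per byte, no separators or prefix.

8746290023861336baaba4d33548

e9 xor 6e = 87
e7 xor a1 = 46
4f xor 66 = 29
64 xor 64 = 00
22 xor 01 = 23
49 xor cf = 86
7b xor 68 = 13
2d xor 1b = 36
b6 xor 0c = ba
b8 xor 13 = ab
1d xor b9 = a4
ae xor 7d = d3
39 xor 0c = 35
a3 xor eb = 48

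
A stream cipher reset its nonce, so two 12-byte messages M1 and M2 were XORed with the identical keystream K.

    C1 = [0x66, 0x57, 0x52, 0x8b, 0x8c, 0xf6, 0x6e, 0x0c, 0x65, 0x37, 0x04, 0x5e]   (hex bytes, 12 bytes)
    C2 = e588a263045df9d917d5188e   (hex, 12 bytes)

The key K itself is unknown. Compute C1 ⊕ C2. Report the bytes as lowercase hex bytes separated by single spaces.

C1 ⊕ C2 = (M1 ⊕ K) ⊕ (M2 ⊕ K) = M1 ⊕ M2 — the shared key cancels under XOR.
66 XOR e5 = 83
57 XOR 88 = df
52 XOR a2 = f0
8b XOR 63 = e8
8c XOR 04 = 88
f6 XOR 5d = ab
6e XOR f9 = 97
0c XOR d9 = d5
65 XOR 17 = 72
37 XOR d5 = e2
04 XOR 18 = 1c
5e XOR 8e = d0

83 df f0 e8 88 ab 97 d5 72 e2 1c d0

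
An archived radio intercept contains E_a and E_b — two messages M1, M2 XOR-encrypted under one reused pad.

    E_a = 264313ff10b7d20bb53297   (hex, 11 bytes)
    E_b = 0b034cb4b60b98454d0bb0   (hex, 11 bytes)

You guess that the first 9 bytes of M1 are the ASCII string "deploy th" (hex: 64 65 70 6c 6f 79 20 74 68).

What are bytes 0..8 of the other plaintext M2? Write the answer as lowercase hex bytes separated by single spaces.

49 25 2f 27 c9 c5 6a 3a 90

First, E_a ⊕ E_b = (M1 ⊕ K) ⊕ (M2 ⊕ K) = M1 ⊕ M2, so the key drops out. Then M2 = (M1 ⊕ M2) ⊕ M1 over the first 9 bytes.
byte 0: (26 XOR 0b) XOR 64 = 2d XOR 64 = 49
byte 1: (43 XOR 03) XOR 65 = 40 XOR 65 = 25
byte 2: (13 XOR 4c) XOR 70 = 5f XOR 70 = 2f
byte 3: (ff XOR b4) XOR 6c = 4b XOR 6c = 27
byte 4: (10 XOR b6) XOR 6f = a6 XOR 6f = c9
byte 5: (b7 XOR 0b) XOR 79 = bc XOR 79 = c5
byte 6: (d2 XOR 98) XOR 20 = 4a XOR 20 = 6a
byte 7: (0b XOR 45) XOR 74 = 4e XOR 74 = 3a
byte 8: (b5 XOR 4d) XOR 68 = f8 XOR 68 = 90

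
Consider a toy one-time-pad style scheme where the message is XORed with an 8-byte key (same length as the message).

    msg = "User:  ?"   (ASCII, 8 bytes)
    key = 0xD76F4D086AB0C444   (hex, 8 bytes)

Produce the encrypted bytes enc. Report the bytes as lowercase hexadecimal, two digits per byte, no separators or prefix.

821c287a5090e47b

55 ^ d7 = 82
73 ^ 6f = 1c
65 ^ 4d = 28
72 ^ 08 = 7a
3a ^ 6a = 50
20 ^ b0 = 90
20 ^ c4 = e4
3f ^ 44 = 7b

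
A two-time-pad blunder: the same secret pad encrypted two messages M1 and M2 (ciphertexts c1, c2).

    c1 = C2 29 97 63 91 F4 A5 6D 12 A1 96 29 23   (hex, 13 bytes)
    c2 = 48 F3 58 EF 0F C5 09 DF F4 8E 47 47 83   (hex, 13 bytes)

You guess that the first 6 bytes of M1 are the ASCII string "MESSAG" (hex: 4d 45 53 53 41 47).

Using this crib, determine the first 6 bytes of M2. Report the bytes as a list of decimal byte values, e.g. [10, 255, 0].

First, c1 ⊕ c2 = (M1 ⊕ K) ⊕ (M2 ⊕ K) = M1 ⊕ M2, so the key drops out. Then M2 = (M1 ⊕ M2) ⊕ M1 over the first 6 bytes.
byte 0: (c2 xor 48) xor 4d = 8a xor 4d = c7
byte 1: (29 xor f3) xor 45 = da xor 45 = 9f
byte 2: (97 xor 58) xor 53 = cf xor 53 = 9c
byte 3: (63 xor ef) xor 53 = 8c xor 53 = df
byte 4: (91 xor 0f) xor 41 = 9e xor 41 = df
byte 5: (f4 xor c5) xor 47 = 31 xor 47 = 76

[199, 159, 156, 223, 223, 118]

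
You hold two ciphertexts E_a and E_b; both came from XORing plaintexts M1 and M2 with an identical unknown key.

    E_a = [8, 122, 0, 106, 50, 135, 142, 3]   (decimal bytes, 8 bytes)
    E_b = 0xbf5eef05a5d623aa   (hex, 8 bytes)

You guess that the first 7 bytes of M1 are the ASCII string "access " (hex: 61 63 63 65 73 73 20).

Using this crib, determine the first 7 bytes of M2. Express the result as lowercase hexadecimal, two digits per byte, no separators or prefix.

d6478c0ae4228d

First, E_a ⊕ E_b = (M1 ⊕ K) ⊕ (M2 ⊕ K) = M1 ⊕ M2, so the key drops out. Then M2 = (M1 ⊕ M2) ⊕ M1 over the first 7 bytes.
byte 0: (08 xor bf) xor 61 = b7 xor 61 = d6
byte 1: (7a xor 5e) xor 63 = 24 xor 63 = 47
byte 2: (00 xor ef) xor 63 = ef xor 63 = 8c
byte 3: (6a xor 05) xor 65 = 6f xor 65 = 0a
byte 4: (32 xor a5) xor 73 = 97 xor 73 = e4
byte 5: (87 xor d6) xor 73 = 51 xor 73 = 22
byte 6: (8e xor 23) xor 20 = ad xor 20 = 8d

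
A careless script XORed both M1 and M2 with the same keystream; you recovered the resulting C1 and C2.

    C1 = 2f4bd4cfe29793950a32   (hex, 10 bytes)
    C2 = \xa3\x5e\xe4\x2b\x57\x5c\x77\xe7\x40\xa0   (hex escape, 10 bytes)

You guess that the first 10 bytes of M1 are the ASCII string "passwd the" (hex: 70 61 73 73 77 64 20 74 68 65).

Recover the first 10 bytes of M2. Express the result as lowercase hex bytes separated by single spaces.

fc 74 43 97 c2 af c4 06 22 f7

First, C1 ⊕ C2 = (M1 ⊕ K) ⊕ (M2 ⊕ K) = M1 ⊕ M2, so the key drops out. Then M2 = (M1 ⊕ M2) ⊕ M1 over the first 10 bytes.
byte 0: (2f XOR a3) XOR 70 = 8c XOR 70 = fc
byte 1: (4b XOR 5e) XOR 61 = 15 XOR 61 = 74
byte 2: (d4 XOR e4) XOR 73 = 30 XOR 73 = 43
byte 3: (cf XOR 2b) XOR 73 = e4 XOR 73 = 97
byte 4: (e2 XOR 57) XOR 77 = b5 XOR 77 = c2
byte 5: (97 XOR 5c) XOR 64 = cb XOR 64 = af
byte 6: (93 XOR 77) XOR 20 = e4 XOR 20 = c4
byte 7: (95 XOR e7) XOR 74 = 72 XOR 74 = 06
byte 8: (0a XOR 40) XOR 68 = 4a XOR 68 = 22
byte 9: (32 XOR a0) XOR 65 = 92 XOR 65 = f7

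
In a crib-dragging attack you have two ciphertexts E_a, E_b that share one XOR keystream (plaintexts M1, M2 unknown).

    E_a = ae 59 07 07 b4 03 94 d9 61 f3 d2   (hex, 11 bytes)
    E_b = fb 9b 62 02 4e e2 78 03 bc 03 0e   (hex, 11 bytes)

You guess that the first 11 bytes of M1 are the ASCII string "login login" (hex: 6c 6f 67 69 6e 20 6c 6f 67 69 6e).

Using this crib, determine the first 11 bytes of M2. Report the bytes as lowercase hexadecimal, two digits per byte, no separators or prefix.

First, E_a ⊕ E_b = (M1 ⊕ K) ⊕ (M2 ⊕ K) = M1 ⊕ M2, so the key drops out. Then M2 = (M1 ⊕ M2) ⊕ M1 over the first 11 bytes.
byte 0: (ae XOR fb) XOR 6c = 55 XOR 6c = 39
byte 1: (59 XOR 9b) XOR 6f = c2 XOR 6f = ad
byte 2: (07 XOR 62) XOR 67 = 65 XOR 67 = 02
byte 3: (07 XOR 02) XOR 69 = 05 XOR 69 = 6c
byte 4: (b4 XOR 4e) XOR 6e = fa XOR 6e = 94
byte 5: (03 XOR e2) XOR 20 = e1 XOR 20 = c1
byte 6: (94 XOR 78) XOR 6c = ec XOR 6c = 80
byte 7: (d9 XOR 03) XOR 6f = da XOR 6f = b5
byte 8: (61 XOR bc) XOR 67 = dd XOR 67 = ba
byte 9: (f3 XOR 03) XOR 69 = f0 XOR 69 = 99
byte 10: (d2 XOR 0e) XOR 6e = dc XOR 6e = b2

39ad026c94c180b5ba99b2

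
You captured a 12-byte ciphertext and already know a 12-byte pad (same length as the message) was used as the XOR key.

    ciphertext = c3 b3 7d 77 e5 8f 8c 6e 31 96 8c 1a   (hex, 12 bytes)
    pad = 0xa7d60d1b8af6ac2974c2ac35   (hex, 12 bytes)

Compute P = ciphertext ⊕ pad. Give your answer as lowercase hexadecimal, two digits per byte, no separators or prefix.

6465706c6f7920474554202f

XOR is its own inverse, so applying the key byte-wise gives the result directly.
c3 XOR a7 = 64
b3 XOR d6 = 65
7d XOR 0d = 70
77 XOR 1b = 6c
e5 XOR 8a = 6f
8f XOR f6 = 79
8c XOR ac = 20
6e XOR 29 = 47
31 XOR 74 = 45
96 XOR c2 = 54
8c XOR ac = 20
1a XOR 35 = 2f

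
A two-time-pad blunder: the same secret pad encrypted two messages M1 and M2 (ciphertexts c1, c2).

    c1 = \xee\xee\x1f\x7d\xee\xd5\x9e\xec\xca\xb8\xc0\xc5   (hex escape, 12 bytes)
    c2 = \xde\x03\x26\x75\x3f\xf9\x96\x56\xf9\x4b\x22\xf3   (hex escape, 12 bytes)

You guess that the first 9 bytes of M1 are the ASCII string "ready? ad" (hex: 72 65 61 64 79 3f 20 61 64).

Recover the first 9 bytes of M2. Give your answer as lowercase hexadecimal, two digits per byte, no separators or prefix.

First, c1 ⊕ c2 = (M1 ⊕ K) ⊕ (M2 ⊕ K) = M1 ⊕ M2, so the key drops out. Then M2 = (M1 ⊕ M2) ⊕ M1 over the first 9 bytes.
byte 0: (ee xor de) xor 72 = 30 xor 72 = 42
byte 1: (ee xor 03) xor 65 = ed xor 65 = 88
byte 2: (1f xor 26) xor 61 = 39 xor 61 = 58
byte 3: (7d xor 75) xor 64 = 08 xor 64 = 6c
byte 4: (ee xor 3f) xor 79 = d1 xor 79 = a8
byte 5: (d5 xor f9) xor 3f = 2c xor 3f = 13
byte 6: (9e xor 96) xor 20 = 08 xor 20 = 28
byte 7: (ec xor 56) xor 61 = ba xor 61 = db
byte 8: (ca xor f9) xor 64 = 33 xor 64 = 57

4288586ca81328db57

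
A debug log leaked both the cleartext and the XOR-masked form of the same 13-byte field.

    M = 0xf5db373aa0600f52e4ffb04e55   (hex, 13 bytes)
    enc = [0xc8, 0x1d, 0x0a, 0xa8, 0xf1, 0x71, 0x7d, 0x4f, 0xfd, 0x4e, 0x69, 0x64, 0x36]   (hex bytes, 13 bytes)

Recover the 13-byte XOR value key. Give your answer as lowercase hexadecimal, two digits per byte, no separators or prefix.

Since enc = M ⊕ key, XORing both sides with M gives key = M ⊕ enc.
11110101 ⊕ 11001000 = 00111101
11011011 ⊕ 00011101 = 11000110
00110111 ⊕ 00001010 = 00111101
00111010 ⊕ 10101000 = 10010010
10100000 ⊕ 11110001 = 01010001
01100000 ⊕ 01110001 = 00010001
00001111 ⊕ 01111101 = 01110010
01010010 ⊕ 01001111 = 00011101
11100100 ⊕ 11111101 = 00011001
11111111 ⊕ 01001110 = 10110001
10110000 ⊕ 01101001 = 11011001
01001110 ⊕ 01100100 = 00101010
01010101 ⊕ 00110110 = 01100011

3dc63d925111721d19b1d92a63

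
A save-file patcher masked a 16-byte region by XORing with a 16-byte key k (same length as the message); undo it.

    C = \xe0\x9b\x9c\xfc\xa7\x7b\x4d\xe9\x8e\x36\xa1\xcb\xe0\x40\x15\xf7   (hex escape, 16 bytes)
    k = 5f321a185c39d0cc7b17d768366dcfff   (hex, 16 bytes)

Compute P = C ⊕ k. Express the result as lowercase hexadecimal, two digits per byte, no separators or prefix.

bfa986e4fb429d25f52176a3d62dda08

XOR is its own inverse, so applying the key byte-wise gives the result directly.
byte 0: e0 ⊕ 5f = bf
byte 1: 9b ⊕ 32 = a9
byte 2: 9c ⊕ 1a = 86
byte 3: fc ⊕ 18 = e4
byte 4: a7 ⊕ 5c = fb
byte 5: 7b ⊕ 39 = 42
byte 6: 4d ⊕ d0 = 9d
byte 7: e9 ⊕ cc = 25
byte 8: 8e ⊕ 7b = f5
byte 9: 36 ⊕ 17 = 21
byte 10: a1 ⊕ d7 = 76
byte 11: cb ⊕ 68 = a3
byte 12: e0 ⊕ 36 = d6
byte 13: 40 ⊕ 6d = 2d
byte 14: 15 ⊕ cf = da
byte 15: f7 ⊕ ff = 08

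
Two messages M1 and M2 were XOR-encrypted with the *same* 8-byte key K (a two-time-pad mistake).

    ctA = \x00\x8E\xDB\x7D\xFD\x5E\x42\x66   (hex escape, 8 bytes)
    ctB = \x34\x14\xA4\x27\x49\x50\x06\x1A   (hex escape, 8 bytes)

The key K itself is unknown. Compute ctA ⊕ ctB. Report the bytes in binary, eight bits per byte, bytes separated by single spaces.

ctA ⊕ ctB = (M1 ⊕ K) ⊕ (M2 ⊕ K) = M1 ⊕ M2 — the shared key cancels under XOR.
00 ^ 34 = 34
8e ^ 14 = 9a
db ^ a4 = 7f
7d ^ 27 = 5a
fd ^ 49 = b4
5e ^ 50 = 0e
42 ^ 06 = 44
66 ^ 1a = 7c

00110100 10011010 01111111 01011010 10110100 00001110 01000100 01111100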